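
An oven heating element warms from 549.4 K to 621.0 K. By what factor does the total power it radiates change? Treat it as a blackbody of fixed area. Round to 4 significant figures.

P ∝ T⁴, so P₂/P₁ = (T₂/T₁)⁴ = (621.0/549.4)⁴ = (1.13032)⁴ = 1.632.

P₂/P₁ ≈ 1.632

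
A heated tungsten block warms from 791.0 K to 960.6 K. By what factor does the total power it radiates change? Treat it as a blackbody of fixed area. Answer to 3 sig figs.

P₂/P₁ ≈ 2.18

P ∝ T⁴, so P₂/P₁ = (T₂/T₁)⁴ = (960.6/791.0)⁴ = (1.21441)⁴ = 2.18.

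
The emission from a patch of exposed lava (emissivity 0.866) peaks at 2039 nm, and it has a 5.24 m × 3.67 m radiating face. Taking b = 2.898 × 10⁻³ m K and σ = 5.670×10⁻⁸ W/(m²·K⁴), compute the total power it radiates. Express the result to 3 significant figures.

Wien's law: T = b/λ_max = 2.898×10⁻³/2.039×10⁻⁶ = 1421.28 K.
Area A = 5.24 × 3.67 = 19.2308 m².
Then P = εσAT⁴ = 0.866×5.670×10⁻⁸×19.2308×(1421.28)⁴ = 3.85×10⁶ W.

P ≈ 3.85×10⁶ W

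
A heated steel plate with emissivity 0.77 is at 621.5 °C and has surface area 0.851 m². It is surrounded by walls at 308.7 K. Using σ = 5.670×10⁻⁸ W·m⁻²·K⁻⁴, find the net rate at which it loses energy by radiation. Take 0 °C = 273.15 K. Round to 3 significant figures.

T = 621.5 °C + 273.15 = 894.65 K.
Area A = 0.851 m².
Net radiated power P_net = εσA(T⁴ − T₀⁴) = 0.77×5.670×10⁻⁸×0.851×(894.65⁴ − 308.7⁴).
T⁴ − T₀⁴ = 6.40638×10¹¹ − 9.08127×10⁹ = 6.31557×10¹¹ K⁴, so P_net = 2.35×10⁴ W.

Net loss ≈ 2.35×10⁴ W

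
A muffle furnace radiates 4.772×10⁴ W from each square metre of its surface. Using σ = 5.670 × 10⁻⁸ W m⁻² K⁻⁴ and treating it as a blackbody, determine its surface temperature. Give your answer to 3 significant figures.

I = σT⁴, so T = (I/σ)^(1/4) = (4.772×10⁴/(5.670×10⁻⁸))^(1/4) = 958 K.

T ≈ 958 K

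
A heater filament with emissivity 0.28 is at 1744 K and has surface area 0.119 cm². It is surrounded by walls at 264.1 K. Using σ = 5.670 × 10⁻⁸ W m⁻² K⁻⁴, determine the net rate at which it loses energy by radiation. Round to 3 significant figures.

Net loss ≈ 1.75 W

Area A = 0.119 cm² = 1.19×10⁻⁵ m².
Net radiated power P_net = εσA(T⁴ − T₀⁴) = 0.28×5.670×10⁻⁸×1.19×10⁻⁵×(1744⁴ − 264.1⁴).
T⁴ − T₀⁴ = 9.25094×10¹² − 4.86490×10⁹ = 9.24608×10¹² K⁴, so P_net = 1.75 W.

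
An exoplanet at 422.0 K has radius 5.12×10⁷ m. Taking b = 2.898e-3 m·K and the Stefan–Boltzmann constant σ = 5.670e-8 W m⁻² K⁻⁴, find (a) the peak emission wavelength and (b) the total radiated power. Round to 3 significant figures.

(a) λ_max = b/T = 2.898×10⁻³/422.0 = 6.867×10⁻⁶ m = 6.87 μm.
Surface area A = 4πR² = 4π(5.12×10⁷ m)² = 3.29420×10¹⁶ m².
(b) P = σAT⁴ = 5.670×10⁻⁸×3.29420×10¹⁶×(422.0)⁴ = 5.92×10¹⁹ W.

λ_max ≈ 6.87 μm; P ≈ 5.92×10¹⁹ W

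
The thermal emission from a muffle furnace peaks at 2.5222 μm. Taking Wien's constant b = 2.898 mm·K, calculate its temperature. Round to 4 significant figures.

Wien's law gives T = b/λ_max = (2.898×10⁻³ m·K)/(2.5222×10⁻⁶ m) = 1149 K.

T ≈ 1149 K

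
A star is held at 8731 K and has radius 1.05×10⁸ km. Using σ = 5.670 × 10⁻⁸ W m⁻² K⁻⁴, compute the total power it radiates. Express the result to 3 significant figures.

Surface area A = 4πR² = 4π(1.05×10¹¹ m)² = 1.38544×10²³ m².
P = σAT⁴ = 5.670×10⁻⁸ × 1.38544×10²³ × (8731)⁴ = 4.56×10³¹ W.

P ≈ 4.56×10³¹ W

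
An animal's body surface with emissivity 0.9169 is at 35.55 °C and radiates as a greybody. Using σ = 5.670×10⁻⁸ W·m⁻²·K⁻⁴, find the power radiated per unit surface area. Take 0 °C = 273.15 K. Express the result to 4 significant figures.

I ≈ 472.1 W/m²

T = 35.55 °C + 273.15 = 308.70 K.
Stefan–Boltzmann: I = εσT⁴ = 0.9169 × 5.670×10⁻⁸ × (308.70)⁴ = 472.1 W/m².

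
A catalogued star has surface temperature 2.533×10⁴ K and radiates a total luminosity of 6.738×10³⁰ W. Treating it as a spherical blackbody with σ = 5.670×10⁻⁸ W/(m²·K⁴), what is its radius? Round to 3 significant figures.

L = 4πR²σT⁴ ⇒ R = √(L/(4πσT⁴)).
σT⁴ = 2.33412×10¹⁰ W/m², so R = √(6.738×10³⁰/(4π×2.33412×10¹⁰)) = 4.79×10⁹ m.

R ≈ 4.79×10⁹ m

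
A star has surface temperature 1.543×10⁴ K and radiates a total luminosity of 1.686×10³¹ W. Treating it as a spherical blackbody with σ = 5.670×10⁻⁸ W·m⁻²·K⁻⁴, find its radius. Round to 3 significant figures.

R ≈ 2.04×10¹⁰ m

L = 4πR²σT⁴ ⇒ R = √(L/(4πσT⁴)).
σT⁴ = 3.21401×10⁹ W/m², so R = √(1.686×10³¹/(4π×3.21401×10⁹)) = 2.04×10¹⁰ m.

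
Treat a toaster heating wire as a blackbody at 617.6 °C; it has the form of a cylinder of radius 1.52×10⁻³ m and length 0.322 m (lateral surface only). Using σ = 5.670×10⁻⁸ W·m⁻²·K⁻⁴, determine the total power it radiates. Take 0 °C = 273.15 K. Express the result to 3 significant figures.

P ≈ 110 W

T = 617.6 °C + 273.15 = 890.75 K.
Lateral area A = 2πrL = 2π×1.52×10⁻³×0.322 = 3.07524×10⁻³ m².
P = σAT⁴ = 5.670×10⁻⁸ × 3.07524×10⁻³ × (890.75)⁴ = 110 W.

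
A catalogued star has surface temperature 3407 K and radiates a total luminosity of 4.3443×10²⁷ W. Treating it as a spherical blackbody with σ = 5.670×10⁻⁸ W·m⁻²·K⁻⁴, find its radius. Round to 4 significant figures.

R ≈ 6.727×10⁹ m

L = 4πR²σT⁴ ⇒ R = √(L/(4πσT⁴)).
σT⁴ = 7.63962×10⁶ W/m², so R = √(4.3443×10²⁷/(4π×7.63962×10⁶)) = 6.727×10⁹ m.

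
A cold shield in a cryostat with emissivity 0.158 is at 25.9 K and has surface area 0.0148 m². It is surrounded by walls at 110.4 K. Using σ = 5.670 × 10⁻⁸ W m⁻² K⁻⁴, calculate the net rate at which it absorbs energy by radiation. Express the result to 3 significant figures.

Net gain ≈ 0.0196 W

Area A = 0.0148 m².
Net radiated power P_net = εσA(T⁴ − T₀⁴) = 0.158×5.670×10⁻⁸×0.0148×(25.9⁴ − 110.4⁴).
T⁴ − T₀⁴ = 4.49986×10⁵ − 1.48551×10⁸ = -1.48101×10⁸ K⁴, so P_net = -0.0196 W — negative, meaning a net gain of 0.0196 W.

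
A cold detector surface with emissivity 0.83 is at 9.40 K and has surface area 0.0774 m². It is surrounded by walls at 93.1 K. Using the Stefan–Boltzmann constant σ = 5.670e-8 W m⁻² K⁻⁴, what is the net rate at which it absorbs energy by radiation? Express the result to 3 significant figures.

Area A = 0.0774 m².
Net radiated power P_net = εσA(T⁴ − T₀⁴) = 0.83×5.670×10⁻⁸×0.0774×(9.40⁴ − 93.1⁴).
T⁴ − T₀⁴ = 7807.49 − 7.51275×10⁷ = -7.51197×10⁷ K⁴, so P_net = -0.274 W — negative, meaning a net gain of 0.274 W.

Net gain ≈ 0.274 W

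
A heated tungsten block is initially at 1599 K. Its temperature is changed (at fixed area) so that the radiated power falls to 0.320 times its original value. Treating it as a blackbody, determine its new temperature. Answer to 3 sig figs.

P ∝ T⁴, so T₂/T₁ = (P₂/P₁)^(1/4) = (0.320)^(1/4) = 0.752121.
T₂ = 1599 × 0.752121 = 1.20×10³ K.

T₂ ≈ 1.20×10³ K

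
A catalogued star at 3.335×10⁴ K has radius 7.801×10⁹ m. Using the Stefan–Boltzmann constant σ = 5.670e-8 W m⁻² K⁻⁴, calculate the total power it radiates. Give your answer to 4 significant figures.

P ≈ 5.364×10³¹ W

Surface area A = 4πR² = 4π(7.801×10⁹ m)² = 7.64734×10²⁰ m².
P = σAT⁴ = 5.670×10⁻⁸ × 7.64734×10²⁰ × (3.335×10⁴)⁴ = 5.364×10³¹ W.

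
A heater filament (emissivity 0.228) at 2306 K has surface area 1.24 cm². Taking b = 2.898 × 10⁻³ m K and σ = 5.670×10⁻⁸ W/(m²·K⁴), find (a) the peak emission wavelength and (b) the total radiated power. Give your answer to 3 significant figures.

λ_max ≈ 1.26 μm; P ≈ 45.3 W

(a) λ_max = b/T = 2.898×10⁻³/2306 = 1.257×10⁻⁶ m = 1.26 μm.
Area A = 1.24 cm² = 1.24×10⁻⁴ m².
(b) P = εσAT⁴ = 0.228×5.670×10⁻⁸×1.24×10⁻⁴×(2306)⁴ = 45.3 W.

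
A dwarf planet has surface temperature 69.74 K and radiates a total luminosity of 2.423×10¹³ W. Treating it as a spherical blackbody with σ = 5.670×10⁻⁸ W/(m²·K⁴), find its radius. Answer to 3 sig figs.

R ≈ 1.20×10⁶ m

L = 4πR²σT⁴ ⇒ R = √(L/(4πσT⁴)).
σT⁴ = 1.34125 W/m², so R = √(2.423×10¹³/(4π×1.34125)) = 1.20×10⁶ m.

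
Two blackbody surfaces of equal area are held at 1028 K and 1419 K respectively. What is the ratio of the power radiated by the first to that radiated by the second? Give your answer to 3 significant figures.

With equal areas, P₁/P₂ = (T₁/T₂)⁴ = (1028/1419)⁴ = 0.275.

P₁/P₂ ≈ 0.275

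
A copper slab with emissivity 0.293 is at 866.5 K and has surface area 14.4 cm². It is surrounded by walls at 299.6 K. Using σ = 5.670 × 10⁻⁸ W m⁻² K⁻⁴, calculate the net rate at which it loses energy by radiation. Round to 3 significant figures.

Area A = 14.4 cm² = 1.44×10⁻³ m².
Net radiated power P_net = εσA(T⁴ − T₀⁴) = 0.293×5.670×10⁻⁸×1.44×10⁻³×(866.5⁴ − 299.6⁴).
T⁴ − T₀⁴ = 5.63734×10¹¹ − 8.05689×10⁹ = 5.55677×10¹¹ K⁴, so P_net = 13.3 W.

Net loss ≈ 13.3 W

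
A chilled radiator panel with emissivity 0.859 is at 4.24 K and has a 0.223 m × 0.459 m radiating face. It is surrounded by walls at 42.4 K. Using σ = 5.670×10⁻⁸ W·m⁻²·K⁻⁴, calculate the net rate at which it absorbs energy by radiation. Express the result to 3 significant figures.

Area A = 0.223 × 0.459 = 0.102357 m².
Net radiated power P_net = εσA(T⁴ − T₀⁴) = 0.859×5.670×10⁻⁸×0.102357×(4.24⁴ − 42.4⁴).
T⁴ − T₀⁴ = 323.194 − 3.23194×10⁶ = -3.23162×10⁶ K⁴, so P_net = -0.0161 W — negative, meaning a net gain of 0.0161 W.

Net gain ≈ 0.0161 W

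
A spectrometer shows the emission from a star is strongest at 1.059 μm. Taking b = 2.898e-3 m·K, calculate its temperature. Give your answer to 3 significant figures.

Wien's law gives T = b/λ_max = (2.898×10⁻³ m·K)/(1.059×10⁻⁶ m) = 2.74×10³ K.

T ≈ 2.74×10³ K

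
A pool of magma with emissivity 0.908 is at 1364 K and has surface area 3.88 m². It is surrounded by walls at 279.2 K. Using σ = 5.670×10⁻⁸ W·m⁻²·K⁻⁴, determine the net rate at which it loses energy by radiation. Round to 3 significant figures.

Net loss ≈ 6.90×10⁵ W

Area A = 3.88 m².
Net radiated power P_net = εσA(T⁴ − T₀⁴) = 0.908×5.670×10⁻⁸×3.88×(1364⁴ − 279.2⁴).
T⁴ − T₀⁴ = 3.46145×10¹² − 6.07661×10⁹ = 3.45537×10¹² K⁴, so P_net = 6.90×10⁵ W.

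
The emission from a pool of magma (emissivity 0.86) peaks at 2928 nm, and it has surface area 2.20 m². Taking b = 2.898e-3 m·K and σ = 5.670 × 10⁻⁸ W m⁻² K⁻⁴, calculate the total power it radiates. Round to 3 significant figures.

P ≈ 1.03×10⁵ W

Wien's law: T = b/λ_max = 2.898×10⁻³/2.928×10⁻⁶ = 989.754 K.
Area A = 2.20 m².
Then P = εσAT⁴ = 0.86×5.670×10⁻⁸×2.20×(989.754)⁴ = 1.03×10⁵ W.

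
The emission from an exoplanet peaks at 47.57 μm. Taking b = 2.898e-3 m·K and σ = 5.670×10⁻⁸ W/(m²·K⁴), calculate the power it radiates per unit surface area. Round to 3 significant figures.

I ≈ 0.781 W/m²

Wien's law: T = b/λ_max = 2.898×10⁻³/4.757×10⁻⁵ = 60.9207 K.
Then I = σT⁴ = 5.670×10⁻⁸×(60.9207)⁴ = 0.781 W/m².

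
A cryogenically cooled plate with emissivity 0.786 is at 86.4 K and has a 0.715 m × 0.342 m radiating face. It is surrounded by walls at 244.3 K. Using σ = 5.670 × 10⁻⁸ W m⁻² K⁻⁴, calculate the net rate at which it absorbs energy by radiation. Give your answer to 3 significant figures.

Net gain ≈ 38.2 W

Area A = 0.715 × 0.342 = 0.24453 m².
Net radiated power P_net = εσA(T⁴ − T₀⁴) = 0.786×5.670×10⁻⁸×0.24453×(86.4⁴ − 244.3⁴).
T⁴ − T₀⁴ = 5.57256×10⁷ − 3.56200×10⁹ = -3.50627×10⁹ K⁴, so P_net = -38.2 W — negative, meaning a net gain of 38.2 W.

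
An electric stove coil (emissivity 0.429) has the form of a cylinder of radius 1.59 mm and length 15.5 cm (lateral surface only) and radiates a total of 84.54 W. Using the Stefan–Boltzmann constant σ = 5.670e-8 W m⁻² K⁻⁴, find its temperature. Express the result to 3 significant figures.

Lateral area A = 2πrL = 2π×1.59×10⁻³×0.155 = 1.54849×10⁻³ m².
P = εσAT⁴ ⇒ T = (P/(εσA))^(1/4) = (84.54/(0.429×5.670×10⁻⁸×1.54849×10⁻³))^(1/4) = 1.22×10³ K.

T ≈ 1.22×10³ K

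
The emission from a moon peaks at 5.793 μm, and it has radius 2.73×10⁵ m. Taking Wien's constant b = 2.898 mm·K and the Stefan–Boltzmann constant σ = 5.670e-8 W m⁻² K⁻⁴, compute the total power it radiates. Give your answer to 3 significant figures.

P ≈ 3.33×10¹⁵ W

Wien's law: T = b/λ_max = 2.898×10⁻³/5.793×10⁻⁶ = 500.259 K.
Surface area A = 4πR² = 4π(2.73×10⁵ m)² = 9.36559×10¹¹ m².
Then P = σAT⁴ = 5.670×10⁻⁸×9.36559×10¹¹×(500.259)⁴ = 3.33×10¹⁵ W.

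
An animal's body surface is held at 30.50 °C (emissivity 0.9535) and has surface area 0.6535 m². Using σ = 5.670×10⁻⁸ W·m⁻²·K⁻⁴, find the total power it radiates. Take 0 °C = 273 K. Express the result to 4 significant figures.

P ≈ 299.8 W

T = 30.50 °C + 273 = 303.50 K.
Area A = 0.6535 m².
P = εσAT⁴ = 0.9535 × 5.670×10⁻⁸ × 0.6535 × (303.50)⁴ = 299.8 W.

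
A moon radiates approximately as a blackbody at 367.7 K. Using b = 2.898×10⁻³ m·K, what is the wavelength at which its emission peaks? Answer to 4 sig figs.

Wien's displacement law: λ_max = b/T = (2.898×10⁻³ m·K)/(367.7 K) = 7.8814×10⁻⁶ m.
That is 7.881 μm, in the infrared range.

λ_max ≈ 7.881 μm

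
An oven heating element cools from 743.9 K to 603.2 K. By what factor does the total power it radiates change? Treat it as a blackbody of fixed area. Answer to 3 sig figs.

P₂/P₁ ≈ 0.432

P ∝ T⁴, so P₂/P₁ = (T₂/T₁)⁴ = (603.2/743.9)⁴ = (0.810862)⁴ = 0.432.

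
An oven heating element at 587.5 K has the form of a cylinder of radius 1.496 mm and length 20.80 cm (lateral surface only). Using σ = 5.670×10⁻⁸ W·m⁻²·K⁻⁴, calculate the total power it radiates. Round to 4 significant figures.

P ≈ 13.21 W

Lateral area A = 2πrL = 2π×1.496×10⁻³×0.2080 = 1.95513×10⁻³ m².
P = σAT⁴ = 5.670×10⁻⁸ × 1.95513×10⁻³ × (587.5)⁴ = 13.21 W.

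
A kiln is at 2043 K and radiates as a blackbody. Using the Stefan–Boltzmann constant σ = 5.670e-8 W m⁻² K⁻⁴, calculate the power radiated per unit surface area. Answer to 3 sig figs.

I ≈ 9.88×10⁵ W/m²

Stefan–Boltzmann: I = σT⁴ = 5.670×10⁻⁸ × (2043)⁴ = 9.88×10⁵ W/m².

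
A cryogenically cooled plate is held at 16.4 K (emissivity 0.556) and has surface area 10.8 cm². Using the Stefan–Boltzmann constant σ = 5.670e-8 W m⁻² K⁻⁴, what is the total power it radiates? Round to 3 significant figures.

P ≈ 2.46×10⁻⁶ W

Area A = 10.8 cm² = 1.08×10⁻³ m².
P = εσAT⁴ = 0.556 × 5.670×10⁻⁸ × 1.08×10⁻³ × (16.4)⁴ = 2.46×10⁻⁶ W.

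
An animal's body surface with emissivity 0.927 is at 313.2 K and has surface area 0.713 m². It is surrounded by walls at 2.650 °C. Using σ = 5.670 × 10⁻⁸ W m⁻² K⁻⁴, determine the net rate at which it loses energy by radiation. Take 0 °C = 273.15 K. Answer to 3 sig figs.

Surroundings: T = 2.650 °C + 273.15 = 275.800 K.
Area A = 0.713 m².
Net radiated power P_net = εσA(T⁴ − T₀⁴) = 0.927×5.670×10⁻⁸×0.713×(313.2⁴ − 275.800⁴).
T⁴ − T₀⁴ = 9.62248×10⁹ − 5.78598×10⁹ = 3.83650×10⁹ K⁴, so P_net = 144 W.

Net loss ≈ 144 W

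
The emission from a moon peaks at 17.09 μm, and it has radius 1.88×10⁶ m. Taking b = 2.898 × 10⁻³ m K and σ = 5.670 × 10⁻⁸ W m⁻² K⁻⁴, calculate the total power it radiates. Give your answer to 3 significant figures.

P ≈ 2.08×10¹⁵ W

Wien's law: T = b/λ_max = 2.898×10⁻³/1.709×10⁻⁵ = 169.573 K.
Surface area A = 4πR² = 4π(1.88×10⁶ m)² = 4.44146×10¹³ m².
Then P = σAT⁴ = 5.670×10⁻⁸×4.44146×10¹³×(169.573)⁴ = 2.08×10¹⁵ W.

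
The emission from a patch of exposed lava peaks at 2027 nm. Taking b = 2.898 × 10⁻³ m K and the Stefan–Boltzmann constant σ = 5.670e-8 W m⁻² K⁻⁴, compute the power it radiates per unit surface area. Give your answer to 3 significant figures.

I ≈ 2.37×10⁵ W/m²

Wien's law: T = b/λ_max = 2.898×10⁻³/2.027×10⁻⁶ = 1429.70 K.
Then I = σT⁴ = 5.670×10⁻⁸×(1429.70)⁴ = 2.37×10⁵ W/m².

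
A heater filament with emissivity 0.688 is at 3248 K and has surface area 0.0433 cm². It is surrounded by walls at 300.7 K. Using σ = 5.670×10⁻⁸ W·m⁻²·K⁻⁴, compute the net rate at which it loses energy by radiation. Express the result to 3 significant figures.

Net loss ≈ 18.8 W

Area A = 0.0433 cm² = 4.33×10⁻⁶ m².
Net radiated power P_net = εσA(T⁴ − T₀⁴) = 0.688×5.670×10⁻⁸×4.33×10⁻⁶×(3248⁴ − 300.7⁴).
T⁴ − T₀⁴ = 1.11292×10¹⁴ − 8.17587×10⁹ = 1.11284×10¹⁴ K⁴, so P_net = 18.8 W.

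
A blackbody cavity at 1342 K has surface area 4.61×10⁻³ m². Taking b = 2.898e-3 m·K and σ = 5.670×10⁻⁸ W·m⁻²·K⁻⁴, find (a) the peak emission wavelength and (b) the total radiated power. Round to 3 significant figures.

(a) λ_max = b/T = 2.898×10⁻³/1342 = 2.159×10⁻⁶ m = 2.16 μm.
Area A = 4.61×10⁻³ m².
(b) P = σAT⁴ = 5.670×10⁻⁸×4.61×10⁻³×(1342)⁴ = 848 W.

λ_max ≈ 2.16 μm; P ≈ 848 W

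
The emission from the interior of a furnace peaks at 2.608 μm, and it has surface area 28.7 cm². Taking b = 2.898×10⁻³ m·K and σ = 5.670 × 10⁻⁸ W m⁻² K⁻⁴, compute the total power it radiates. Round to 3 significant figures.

Wien's law: T = b/λ_max = 2.898×10⁻³/2.608×10⁻⁶ = 1111.20 K.
Area A = 28.7 cm² = 2.87×10⁻³ m².
Then P = σAT⁴ = 5.670×10⁻⁸×2.87×10⁻³×(1111.20)⁴ = 248 W.

P ≈ 248 W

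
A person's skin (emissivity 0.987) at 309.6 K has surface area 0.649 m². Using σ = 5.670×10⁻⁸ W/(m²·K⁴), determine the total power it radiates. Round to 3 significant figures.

P ≈ 334 W

Area A = 0.649 m².
P = εσAT⁴ = 0.987 × 5.670×10⁻⁸ × 0.649 × (309.6)⁴ = 334 W.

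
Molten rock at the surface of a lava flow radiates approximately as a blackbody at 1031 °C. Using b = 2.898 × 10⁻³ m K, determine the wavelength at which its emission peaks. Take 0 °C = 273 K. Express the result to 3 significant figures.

T = 1031 °C + 273 = 1304 K.
Wien's displacement law: λ_max = b/T = (2.898×10⁻³ m·K)/(1304 K) = 2.222×10⁻⁶ m.
That is 2.22×10³ nm, in the infrared range.

λ_max ≈ 2.22×10³ nm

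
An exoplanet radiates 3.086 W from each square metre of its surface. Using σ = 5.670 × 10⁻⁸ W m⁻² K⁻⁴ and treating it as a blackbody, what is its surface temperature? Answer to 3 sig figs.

T ≈ 85.9 K

I = σT⁴, so T = (I/σ)^(1/4) = (3.086/(5.670×10⁻⁸))^(1/4) = 85.9 K.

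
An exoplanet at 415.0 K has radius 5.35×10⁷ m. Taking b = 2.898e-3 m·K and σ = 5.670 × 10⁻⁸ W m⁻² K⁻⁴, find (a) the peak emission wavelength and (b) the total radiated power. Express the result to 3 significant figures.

λ_max ≈ 6.98 μm; P ≈ 6.05×10¹⁹ W

(a) λ_max = b/T = 2.898×10⁻³/415.0 = 6.983×10⁻⁶ m = 6.98 μm.
Surface area A = 4πR² = 4π(5.35×10⁷ m)² = 3.59681×10¹⁶ m².
(b) P = σAT⁴ = 5.670×10⁻⁸×3.59681×10¹⁶×(415.0)⁴ = 6.05×10¹⁹ W.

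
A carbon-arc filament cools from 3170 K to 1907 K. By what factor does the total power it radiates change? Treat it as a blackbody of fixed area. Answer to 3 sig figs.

P₂/P₁ ≈ 0.131

P ∝ T⁴, so P₂/P₁ = (T₂/T₁)⁴ = (1907/3170)⁴ = (0.601577)⁴ = 0.131.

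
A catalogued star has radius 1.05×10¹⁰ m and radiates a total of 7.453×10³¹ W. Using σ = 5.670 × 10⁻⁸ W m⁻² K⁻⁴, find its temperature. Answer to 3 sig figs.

Surface area A = 4πR² = 4π(1.05×10¹⁰ m)² = 1.38544×10²¹ m².
P = σAT⁴ ⇒ T = (P/(σA))^(1/4) = (7.453×10³¹/(5.670×10⁻⁸×1.38544×10²¹))^(1/4) = 3.12×10⁴ K.

T ≈ 3.12×10⁴ K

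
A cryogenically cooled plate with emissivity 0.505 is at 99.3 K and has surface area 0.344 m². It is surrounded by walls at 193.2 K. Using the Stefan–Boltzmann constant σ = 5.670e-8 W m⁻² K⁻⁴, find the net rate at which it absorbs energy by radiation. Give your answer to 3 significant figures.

Area A = 0.344 m².
Net radiated power P_net = εσA(T⁴ − T₀⁴) = 0.505×5.670×10⁻⁸×0.344×(99.3⁴ − 193.2⁴).
T⁴ − T₀⁴ = 9.72293×10⁷ − 1.39325×10⁹ = -1.29602×10⁹ K⁴, so P_net = -12.8 W — negative, meaning a net gain of 12.8 W.

Net gain ≈ 12.8 W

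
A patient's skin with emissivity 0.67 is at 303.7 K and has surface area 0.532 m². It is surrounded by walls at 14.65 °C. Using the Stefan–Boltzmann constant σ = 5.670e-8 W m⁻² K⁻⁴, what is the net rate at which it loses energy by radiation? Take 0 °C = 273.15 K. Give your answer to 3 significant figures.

Surroundings: T = 14.65 °C + 273.15 = 287.80 K.
Area A = 0.532 m².
Net radiated power P_net = εσA(T⁴ − T₀⁴) = 0.67×5.670×10⁻⁸×0.532×(303.7⁴ − 287.80⁴).
T⁴ − T₀⁴ = 8.50705×10⁹ − 6.86062×10⁹ = 1.64643×10⁹ K⁴, so P_net = 33.3 W.

Net loss ≈ 33.3 W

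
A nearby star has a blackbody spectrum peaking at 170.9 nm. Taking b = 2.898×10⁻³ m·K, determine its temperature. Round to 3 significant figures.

T ≈ 1.70×10⁴ K

Wien's law gives T = b/λ_max = (2.898×10⁻³ m·K)/(1.709×10⁻⁷ m) = 1.70×10⁴ K.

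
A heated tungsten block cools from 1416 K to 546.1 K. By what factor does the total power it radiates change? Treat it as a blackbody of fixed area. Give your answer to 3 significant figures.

P₂/P₁ ≈ 0.0221

P ∝ T⁴, so P₂/P₁ = (T₂/T₁)⁴ = (546.1/1416)⁴ = (0.385664)⁴ = 0.0221.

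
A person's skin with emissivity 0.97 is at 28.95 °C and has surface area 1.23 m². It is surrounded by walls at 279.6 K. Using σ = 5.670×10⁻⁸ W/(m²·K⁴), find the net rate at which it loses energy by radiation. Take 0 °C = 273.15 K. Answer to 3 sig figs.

Net loss ≈ 150 W

T = 28.95 °C + 273.15 = 302.10 K.
Area A = 1.23 m².
Net radiated power P_net = εσA(T⁴ − T₀⁴) = 0.97×5.670×10⁻⁸×1.23×(302.10⁴ − 279.6⁴).
T⁴ − T₀⁴ = 8.32919×10⁹ − 6.11151×10⁹ = 2.21768×10⁹ K⁴, so P_net = 150 W.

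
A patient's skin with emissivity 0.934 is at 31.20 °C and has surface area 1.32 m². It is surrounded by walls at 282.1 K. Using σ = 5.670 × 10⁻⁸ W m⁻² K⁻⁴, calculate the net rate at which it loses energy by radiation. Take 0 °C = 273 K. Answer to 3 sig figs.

Net loss ≈ 156 W

T = 31.20 °C + 273 = 304.20 K.
Area A = 1.32 m².
Net radiated power P_net = εσA(T⁴ − T₀⁴) = 0.934×5.670×10⁻⁸×1.32×(304.20⁴ − 282.1⁴).
T⁴ − T₀⁴ = 8.56321×10⁹ − 6.33304×10⁹ = 2.23017×10⁹ K⁴, so P_net = 156 W.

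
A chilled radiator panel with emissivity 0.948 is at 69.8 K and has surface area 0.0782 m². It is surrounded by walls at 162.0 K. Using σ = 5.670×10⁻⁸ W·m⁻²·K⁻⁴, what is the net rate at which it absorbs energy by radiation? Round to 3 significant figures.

Area A = 0.0782 m².
Net radiated power P_net = εσA(T⁴ − T₀⁴) = 0.948×5.670×10⁻⁸×0.0782×(69.8⁴ − 162.0⁴).
T⁴ − T₀⁴ = 2.37368×10⁷ − 6.88748×10⁸ = -6.65011×10⁸ K⁴, so P_net = -2.80 W — negative, meaning a net gain of 2.80 W.

Net gain ≈ 2.80 W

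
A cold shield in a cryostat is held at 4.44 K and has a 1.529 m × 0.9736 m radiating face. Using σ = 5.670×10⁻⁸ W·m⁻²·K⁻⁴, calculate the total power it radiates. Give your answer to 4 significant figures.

Area A = 1.529 × 0.9736 = 1.48863 m².
P = σAT⁴ = 5.670×10⁻⁸ × 1.48863 × (4.44)⁴ = 3.280×10⁻⁵ W.

P ≈ 3.280×10⁻⁵ W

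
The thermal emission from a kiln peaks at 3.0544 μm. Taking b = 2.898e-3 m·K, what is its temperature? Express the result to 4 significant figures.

T ≈ 948.8 K

Wien's law gives T = b/λ_max = (2.898×10⁻³ m·K)/(3.0544×10⁻⁶ m) = 948.8 K.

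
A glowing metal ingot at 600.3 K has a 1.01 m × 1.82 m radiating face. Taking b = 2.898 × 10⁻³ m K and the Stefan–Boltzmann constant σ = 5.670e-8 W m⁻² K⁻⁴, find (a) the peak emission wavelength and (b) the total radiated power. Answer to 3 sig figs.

(a) λ_max = b/T = 2.898×10⁻³/600.3 = 4.828×10⁻⁶ m = 4.83 μm.
Area A = 1.01 × 1.82 = 1.8382 m².
(b) P = σAT⁴ = 5.670×10⁻⁸×1.8382×(600.3)⁴ = 1.35×10⁴ W.

λ_max ≈ 4.83 μm; P ≈ 1.35×10⁴ W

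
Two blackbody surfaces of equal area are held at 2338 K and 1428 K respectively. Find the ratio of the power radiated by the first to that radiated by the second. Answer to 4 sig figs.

With equal areas, P₁/P₂ = (T₁/T₂)⁴ = (2338/1428)⁴ = 7.186.

P₁/P₂ ≈ 7.186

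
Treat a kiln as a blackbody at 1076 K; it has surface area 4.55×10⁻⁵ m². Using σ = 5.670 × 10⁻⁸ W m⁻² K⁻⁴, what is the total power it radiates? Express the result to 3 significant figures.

P ≈ 3.46 W

Area A = 4.55×10⁻⁵ m².
P = σAT⁴ = 5.670×10⁻⁸ × 4.55×10⁻⁵ × (1076)⁴ = 3.46 W.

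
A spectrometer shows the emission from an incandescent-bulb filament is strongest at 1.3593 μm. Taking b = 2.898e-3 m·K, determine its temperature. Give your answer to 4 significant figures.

Wien's law gives T = b/λ_max = (2.898×10⁻³ m·K)/(1.3593×10⁻⁶ m) = 2132 K.

T ≈ 2132 K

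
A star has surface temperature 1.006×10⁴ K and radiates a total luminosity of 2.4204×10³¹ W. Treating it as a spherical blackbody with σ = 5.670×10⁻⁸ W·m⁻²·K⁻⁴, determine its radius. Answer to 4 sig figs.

L = 4πR²σT⁴ ⇒ R = √(L/(4πσT⁴)).
σT⁴ = 5.80731×10⁸ W/m², so R = √(2.4204×10³¹/(4π×5.80731×10⁸)) = 5.759×10¹⁰ m.

R ≈ 5.759×10¹⁰ m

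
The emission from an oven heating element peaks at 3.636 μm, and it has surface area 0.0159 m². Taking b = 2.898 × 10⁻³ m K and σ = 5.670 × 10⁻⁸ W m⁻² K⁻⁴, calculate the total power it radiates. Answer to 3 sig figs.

P ≈ 364 W

Wien's law: T = b/λ_max = 2.898×10⁻³/3.636×10⁻⁶ = 797.030 K.
Area A = 0.0159 m².
Then P = σAT⁴ = 5.670×10⁻⁸×0.0159×(797.030)⁴ = 364 W.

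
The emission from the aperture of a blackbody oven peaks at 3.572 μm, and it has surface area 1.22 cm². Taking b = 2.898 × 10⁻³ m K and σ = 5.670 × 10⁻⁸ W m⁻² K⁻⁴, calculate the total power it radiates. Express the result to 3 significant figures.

Wien's law: T = b/λ_max = 2.898×10⁻³/3.572×10⁻⁶ = 811.310 K.
Area A = 1.22 cm² = 1.22×10⁻⁴ m².
Then P = σAT⁴ = 5.670×10⁻⁸×1.22×10⁻⁴×(811.310)⁴ = 3.00 W.

P ≈ 3.00 W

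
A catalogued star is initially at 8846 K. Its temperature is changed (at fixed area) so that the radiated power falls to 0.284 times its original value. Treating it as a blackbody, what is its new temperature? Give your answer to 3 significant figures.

P ∝ T⁴, so T₂/T₁ = (P₂/P₁)^(1/4) = (0.284)^(1/4) = 0.730011.
T₂ = 8846 × 0.730011 = 6.46×10³ K.

T₂ ≈ 6.46×10³ K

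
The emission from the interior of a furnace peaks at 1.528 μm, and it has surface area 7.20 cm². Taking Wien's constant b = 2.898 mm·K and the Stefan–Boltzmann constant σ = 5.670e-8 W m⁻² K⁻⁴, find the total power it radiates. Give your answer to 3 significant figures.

Wien's law: T = b/λ_max = 2.898×10⁻³/1.528×10⁻⁶ = 1896.60 K.
Area A = 7.20 cm² = 7.20×10⁻⁴ m².
Then P = σAT⁴ = 5.670×10⁻⁸×7.20×10⁻⁴×(1896.60)⁴ = 528 W.

P ≈ 528 W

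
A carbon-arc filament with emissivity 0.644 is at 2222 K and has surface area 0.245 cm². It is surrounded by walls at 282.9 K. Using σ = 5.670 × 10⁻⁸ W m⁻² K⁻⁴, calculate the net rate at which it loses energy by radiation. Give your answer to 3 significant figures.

Net loss ≈ 21.8 W

Area A = 0.245 cm² = 2.45×10⁻⁵ m².
Net radiated power P_net = εσA(T⁴ − T₀⁴) = 0.644×5.670×10⁻⁸×2.45×10⁻⁵×(2222⁴ − 282.9⁴).
T⁴ − T₀⁴ = 2.43768×10¹³ − 6.40519×10⁹ = 2.43704×10¹³ K⁴, so P_net = 21.8 W.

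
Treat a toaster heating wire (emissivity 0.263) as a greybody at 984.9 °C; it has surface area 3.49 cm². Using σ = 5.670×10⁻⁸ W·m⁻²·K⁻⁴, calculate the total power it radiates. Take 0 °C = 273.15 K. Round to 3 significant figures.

T = 984.9 °C + 273.15 = 1258.05 K.
Area A = 3.49 cm² = 3.49×10⁻⁴ m².
P = εσAT⁴ = 0.263 × 5.670×10⁻⁸ × 3.49×10⁻⁴ × (1258.05)⁴ = 13.0 W.

P ≈ 13.0 W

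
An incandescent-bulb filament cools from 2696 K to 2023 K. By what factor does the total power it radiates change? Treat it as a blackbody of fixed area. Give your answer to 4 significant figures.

P₂/P₁ ≈ 0.3170

P ∝ T⁴, so P₂/P₁ = (T₂/T₁)⁴ = (2023/2696)⁴ = (0.750371)⁴ = 0.3170.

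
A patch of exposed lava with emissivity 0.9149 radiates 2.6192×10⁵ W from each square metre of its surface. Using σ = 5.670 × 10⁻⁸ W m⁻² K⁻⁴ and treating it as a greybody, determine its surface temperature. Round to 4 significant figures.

I = εσT⁴, so T = (I/εσ)^(1/4) = (2.6192×10⁵/(0.9149×5.670×10⁻⁸))^(1/4) = 1499 K.

T ≈ 1499 K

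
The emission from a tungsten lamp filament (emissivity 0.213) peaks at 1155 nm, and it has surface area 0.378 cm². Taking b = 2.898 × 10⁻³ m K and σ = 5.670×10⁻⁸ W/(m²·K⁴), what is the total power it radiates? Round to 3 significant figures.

P ≈ 18.1 W

Wien's law: T = b/λ_max = 2.898×10⁻³/1.155×10⁻⁶ = 2509.09 K.
Area A = 0.378 cm² = 3.78×10⁻⁵ m².
Then P = εσAT⁴ = 0.213×5.670×10⁻⁸×3.78×10⁻⁵×(2509.09)⁴ = 18.1 W.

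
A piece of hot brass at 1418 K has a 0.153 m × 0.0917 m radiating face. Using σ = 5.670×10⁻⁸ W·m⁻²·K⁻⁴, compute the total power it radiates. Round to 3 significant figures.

Area A = 0.153 × 0.0917 = 0.0140301 m².
P = σAT⁴ = 5.670×10⁻⁸ × 0.0140301 × (1418)⁴ = 3.22×10³ W.

P ≈ 3.22×10³ W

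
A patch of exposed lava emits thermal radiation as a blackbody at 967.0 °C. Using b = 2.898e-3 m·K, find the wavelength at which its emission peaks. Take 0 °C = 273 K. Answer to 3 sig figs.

T = 967.0 °C + 273 = 1240.0 K.
Wien's displacement law: λ_max = b/T = (2.898×10⁻³ m·K)/(1240.0 K) = 2.337×10⁻⁶ m.
That is 2.34 μm, in the infrared range.

λ_max ≈ 2.34 μm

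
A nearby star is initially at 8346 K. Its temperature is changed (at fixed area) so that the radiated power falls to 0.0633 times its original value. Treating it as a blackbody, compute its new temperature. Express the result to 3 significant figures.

P ∝ T⁴, so T₂/T₁ = (P₂/P₁)^(1/4) = (0.0633)^(1/4) = 0.501592.
T₂ = 8346 × 0.501592 = 4.19×10³ K.

T₂ ≈ 4.19×10³ K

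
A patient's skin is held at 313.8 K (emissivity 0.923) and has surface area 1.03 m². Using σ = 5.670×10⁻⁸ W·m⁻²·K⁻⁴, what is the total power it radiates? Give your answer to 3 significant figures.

Area A = 1.03 m².
P = εσAT⁴ = 0.923 × 5.670×10⁻⁸ × 1.03 × (313.8)⁴ = 523 W.

P ≈ 523 W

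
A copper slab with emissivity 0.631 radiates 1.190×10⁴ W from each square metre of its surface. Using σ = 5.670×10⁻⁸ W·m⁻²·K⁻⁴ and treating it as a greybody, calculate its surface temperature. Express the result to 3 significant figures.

T ≈ 759 K

I = εσT⁴, so T = (I/εσ)^(1/4) = (1.190×10⁴/(0.631×5.670×10⁻⁸))^(1/4) = 759 K.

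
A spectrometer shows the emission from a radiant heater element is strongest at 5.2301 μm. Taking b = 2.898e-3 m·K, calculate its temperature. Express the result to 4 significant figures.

Wien's law gives T = b/λ_max = (2.898×10⁻³ m·K)/(5.2301×10⁻⁶ m) = 554.1 K.

T ≈ 554.1 K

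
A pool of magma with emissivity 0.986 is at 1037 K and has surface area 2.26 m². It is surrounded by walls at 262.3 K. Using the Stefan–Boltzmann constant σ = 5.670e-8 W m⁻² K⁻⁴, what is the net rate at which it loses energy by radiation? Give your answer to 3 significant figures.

Area A = 2.26 m².
Net radiated power P_net = εσA(T⁴ − T₀⁴) = 0.986×5.670×10⁻⁸×2.26×(1037⁴ − 262.3⁴).
T⁴ − T₀⁴ = 1.15642×10¹² − 4.73362×10⁹ = 1.15169×10¹² K⁴, so P_net = 1.46×10⁵ W.

Net loss ≈ 1.46×10⁵ W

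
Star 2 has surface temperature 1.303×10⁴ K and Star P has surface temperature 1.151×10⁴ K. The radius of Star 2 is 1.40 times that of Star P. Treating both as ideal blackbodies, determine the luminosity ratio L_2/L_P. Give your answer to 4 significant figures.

L_2/L_P ≈ 3.219

L ∝ R²T⁴, so L_2/L_P = (R_2/R_P)²(T_2/T_P)⁴ = (1.40)² × (1.303×10⁴/1.151×10⁴)⁴ = 1.96 × 1.64239 = 3.219.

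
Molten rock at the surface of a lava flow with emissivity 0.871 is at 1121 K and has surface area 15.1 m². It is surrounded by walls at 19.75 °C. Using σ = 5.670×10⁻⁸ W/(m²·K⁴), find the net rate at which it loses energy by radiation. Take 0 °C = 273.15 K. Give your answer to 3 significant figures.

Surroundings: T = 19.75 °C + 273.15 = 292.90 K.
Area A = 15.1 m².
Net radiated power P_net = εσA(T⁴ − T₀⁴) = 0.871×5.670×10⁻⁸×15.1×(1121⁴ − 292.90⁴).
T⁴ − T₀⁴ = 1.57915×10¹² − 7.35999×10⁹ = 1.57179×10¹² K⁴, so P_net = 1.17×10⁶ W.

Net loss ≈ 1.17×10⁶ W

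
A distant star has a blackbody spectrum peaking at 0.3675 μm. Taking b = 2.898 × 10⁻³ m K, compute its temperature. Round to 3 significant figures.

Wien's law gives T = b/λ_max = (2.898×10⁻³ m·K)/(3.675×10⁻⁷ m) = 7.89×10³ K.

T ≈ 7.89×10³ K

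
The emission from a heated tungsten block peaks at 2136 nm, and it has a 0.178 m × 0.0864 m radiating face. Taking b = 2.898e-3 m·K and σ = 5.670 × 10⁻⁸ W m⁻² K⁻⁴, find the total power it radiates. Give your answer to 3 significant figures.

P ≈ 2.95×10³ W

Wien's law: T = b/λ_max = 2.898×10⁻³/2.136×10⁻⁶ = 1356.74 K.
Area A = 0.178 × 0.0864 = 0.0153792 m².
Then P = σAT⁴ = 5.670×10⁻⁸×0.0153792×(1356.74)⁴ = 2.95×10³ W.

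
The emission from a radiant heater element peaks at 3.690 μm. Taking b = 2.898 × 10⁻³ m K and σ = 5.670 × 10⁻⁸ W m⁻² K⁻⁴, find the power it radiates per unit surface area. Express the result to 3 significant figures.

Wien's law: T = b/λ_max = 2.898×10⁻³/3.690×10⁻⁶ = 785.366 K.
Then I = σT⁴ = 5.670×10⁻⁸×(785.366)⁴ = 2.16×10⁴ W/m².

I ≈ 2.16×10⁴ W/m²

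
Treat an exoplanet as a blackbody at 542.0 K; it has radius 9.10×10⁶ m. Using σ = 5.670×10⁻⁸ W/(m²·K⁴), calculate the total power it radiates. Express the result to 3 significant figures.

Surface area A = 4πR² = 4π(9.10×10⁶ m)² = 1.04062×10¹⁵ m².
P = σAT⁴ = 5.670×10⁻⁸ × 1.04062×10¹⁵ × (542.0)⁴ = 5.09×10¹⁸ W.

P ≈ 5.09×10¹⁸ W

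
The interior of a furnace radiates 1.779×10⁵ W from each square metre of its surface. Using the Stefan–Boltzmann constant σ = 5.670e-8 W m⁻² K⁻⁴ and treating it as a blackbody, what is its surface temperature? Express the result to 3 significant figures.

I = σT⁴, so T = (I/σ)^(1/4) = (1.779×10⁵/(5.670×10⁻⁸))^(1/4) = 1.33×10³ K.

T ≈ 1.33×10³ K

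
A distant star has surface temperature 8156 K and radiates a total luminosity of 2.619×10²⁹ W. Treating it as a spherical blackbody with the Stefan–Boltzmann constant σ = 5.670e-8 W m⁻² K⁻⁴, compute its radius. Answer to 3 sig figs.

R ≈ 9.11×10⁹ m

L = 4πR²σT⁴ ⇒ R = √(L/(4πσT⁴)).
σT⁴ = 2.50895×10⁸ W/m², so R = √(2.619×10²⁹/(4π×2.50895×10⁸)) = 9.11×10⁹ m.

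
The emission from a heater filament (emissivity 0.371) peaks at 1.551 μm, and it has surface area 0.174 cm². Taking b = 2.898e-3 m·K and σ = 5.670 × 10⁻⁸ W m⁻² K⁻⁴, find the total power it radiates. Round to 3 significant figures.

Wien's law: T = b/λ_max = 2.898×10⁻³/1.551×10⁻⁶ = 1868.47 K.
Area A = 0.174 cm² = 1.74×10⁻⁵ m².
Then P = εσAT⁴ = 0.371×5.670×10⁻⁸×1.74×10⁻⁵×(1868.47)⁴ = 4.46 W.

P ≈ 4.46 W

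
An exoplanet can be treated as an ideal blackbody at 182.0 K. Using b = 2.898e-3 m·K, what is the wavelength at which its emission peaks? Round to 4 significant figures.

Wien's displacement law: λ_max = b/T = (2.898×10⁻³ m·K)/(182.0 K) = 1.5923×10⁻⁵ m.
That is 15.92 μm, in the infrared range.

λ_max ≈ 15.92 μm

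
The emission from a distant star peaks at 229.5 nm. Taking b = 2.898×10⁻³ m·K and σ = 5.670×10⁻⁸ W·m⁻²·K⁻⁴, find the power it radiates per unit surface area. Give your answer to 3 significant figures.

Wien's law: T = b/λ_max = 2.898×10⁻³/2.295×10⁻⁷ = 12627.5 K.
Then I = σT⁴ = 5.670×10⁻⁸×(12627.5)⁴ = 1.44×10⁹ W/m².

I ≈ 1.44×10⁹ W/m²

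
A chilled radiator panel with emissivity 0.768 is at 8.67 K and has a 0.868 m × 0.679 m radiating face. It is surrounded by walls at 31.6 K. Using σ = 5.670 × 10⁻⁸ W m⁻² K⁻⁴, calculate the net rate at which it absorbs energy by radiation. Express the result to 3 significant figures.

Area A = 0.868 × 0.679 = 0.589372 m².
Net radiated power P_net = εσA(T⁴ − T₀⁴) = 0.768×5.670×10⁻⁸×0.589372×(8.67⁴ − 31.6⁴).
T⁴ − T₀⁴ = 5650.36 − 9.97122×10⁵ = -9.91472×10⁵ K⁴, so P_net = -0.0254 W — negative, meaning a net gain of 0.0254 W.

Net gain ≈ 0.0254 W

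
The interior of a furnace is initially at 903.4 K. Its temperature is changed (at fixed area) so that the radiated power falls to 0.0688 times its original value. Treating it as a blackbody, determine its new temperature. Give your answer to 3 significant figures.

P ∝ T⁴, so T₂/T₁ = (P₂/P₁)^(1/4) = (0.0688)^(1/4) = 0.512150.
T₂ = 903.4 × 0.512150 = 463 K.

T₂ ≈ 463 K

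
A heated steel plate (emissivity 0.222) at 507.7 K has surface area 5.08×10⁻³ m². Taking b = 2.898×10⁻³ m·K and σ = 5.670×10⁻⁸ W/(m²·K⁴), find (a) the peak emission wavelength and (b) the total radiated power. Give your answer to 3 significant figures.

λ_max ≈ 5.71 μm; P ≈ 4.25 W

(a) λ_max = b/T = 2.898×10⁻³/507.7 = 5.708×10⁻⁶ m = 5.71 μm.
Area A = 5.08×10⁻³ m².
(b) P = εσAT⁴ = 0.222×5.670×10⁻⁸×5.08×10⁻³×(507.7)⁴ = 4.25 W.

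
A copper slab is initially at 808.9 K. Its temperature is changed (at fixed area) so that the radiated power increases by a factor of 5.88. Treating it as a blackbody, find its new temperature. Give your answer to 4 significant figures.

P ∝ T⁴, so T₂/T₁ = (P₂/P₁)^(1/4) = (5.88)^(1/4) = 1.55720.
T₂ = 808.9 × 1.55720 = 1260 K.

T₂ ≈ 1260 K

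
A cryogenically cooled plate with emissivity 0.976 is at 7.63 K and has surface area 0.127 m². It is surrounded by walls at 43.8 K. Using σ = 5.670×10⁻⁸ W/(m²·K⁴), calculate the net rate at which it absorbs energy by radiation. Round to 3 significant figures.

Net gain ≈ 0.0258 W

Area A = 0.127 m².
Net radiated power P_net = εσA(T⁴ − T₀⁴) = 0.976×5.670×10⁻⁸×0.127×(7.63⁴ − 43.8⁴).
T⁴ − T₀⁴ = 3389.21 − 3.68041×10⁶ = -3.67702×10⁶ K⁴, so P_net = -0.0258 W — negative, meaning a net gain of 0.0258 W.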